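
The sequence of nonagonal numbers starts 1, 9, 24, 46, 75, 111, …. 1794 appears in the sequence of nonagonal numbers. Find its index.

23

Set n(7n−5)/2 = 1794, giving 7n² − 5n − 3588 = 0.
The discriminant is 25 + 56·1794 = 100489, and √100489 = 317.
So n = (5 + 317) / 14 = 322/14 = 23.
Check: 23·(7·23 − 5)/2 = 1794. ✓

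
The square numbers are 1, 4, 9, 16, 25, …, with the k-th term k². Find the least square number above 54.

64

Solve n² > 54 for integer n.
The largest n with value ≤ 54 is 7 (since 49 ≤ 54 < 64), so the first above is n = 8, value 64.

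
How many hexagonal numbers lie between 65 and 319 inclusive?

7

The n-th hexagonal number is n(2n−1).
Smallest index with value ≥ 65: n = 6 (giving 66).
Largest index with value ≤ 319: n = 12 (giving 276).
Indices 6 through 12: 7 terms.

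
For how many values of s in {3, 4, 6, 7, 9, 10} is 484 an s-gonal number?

1

s = 3: P(3, 30) = 465 and P(3, 31) = 496; 484 is not s-gonal.
s = 4: P(4, 22) = 484. ✓
s = 6: P(6, 15) = 435 and P(6, 16) = 496; 484 is not s-gonal.
s = 7: P(7, 14) = 469 and P(7, 15) = 540; 484 is not s-gonal.
s = 9: P(9, 12) = 474 and P(9, 13) = 559; 484 is not s-gonal.
s = 10: P(10, 11) = 451 and P(10, 12) = 540; 484 is not s-gonal.
Hits: s ∈ {4} → 1.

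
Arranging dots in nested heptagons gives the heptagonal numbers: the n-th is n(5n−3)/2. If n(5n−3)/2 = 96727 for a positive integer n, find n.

197

Set n(5n−3)/2 = 96727, giving 5n² − 3n − 193454 = 0.
So n = (3 + 1967) / 10 = 1970/10 = 197.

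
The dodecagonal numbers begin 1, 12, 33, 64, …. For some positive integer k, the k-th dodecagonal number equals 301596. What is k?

Set n(5n−4) = 301596, giving 5n² − 4n − 301596 = 0.
So n = (4 + 2456) / 10 = 2460/10 = 246.
Check: 246·(5·246 − 4) = 301596. ✓

246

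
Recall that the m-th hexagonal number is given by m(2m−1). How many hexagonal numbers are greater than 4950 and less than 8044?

13

The n-th hexagonal number is n(2n−1).
Smallest index with value > 4950: n = 51 (giving 5151).
Largest index with value < 8044: n = 63 (giving 7875).
Indices 51 through 63: 13 terms.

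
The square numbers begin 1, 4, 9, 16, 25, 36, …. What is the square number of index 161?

25921

161² = 25921.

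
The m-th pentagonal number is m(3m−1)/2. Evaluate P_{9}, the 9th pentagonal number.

117

The 9th pentagonal number is n(3n−1)/2 with n = 9.
9·(3·9 − 1)/2 = 9·26/2 = 9·13 = 117.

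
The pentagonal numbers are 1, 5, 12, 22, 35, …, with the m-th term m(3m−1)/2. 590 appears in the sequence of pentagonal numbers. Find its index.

Set n(3n−1)/2 = 590, giving 3n² − n − 1180 = 0.
The discriminant is 1 + 24·590 = 14161, and √14161 = 119.
So n = (1 + 119) / 6 = 120/6 = 20.
Check: 20·(3·20 − 1)/2 = 590. ✓

20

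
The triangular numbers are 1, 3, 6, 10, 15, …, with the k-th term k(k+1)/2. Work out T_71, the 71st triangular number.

2556

The 71st triangular number is n(n+1)/2 with n = 71.
71·72/2 = 5112/2 = 2556.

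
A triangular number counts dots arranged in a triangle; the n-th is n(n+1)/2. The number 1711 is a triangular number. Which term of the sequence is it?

Set n(n+1)/2 = 1711, giving n² + n − 3422 = 0.
The discriminant is 1 + 8·1711 = 13689, and √13689 = 117.
So n = (-1 + 117) / 2 = 116/2 = 58.

58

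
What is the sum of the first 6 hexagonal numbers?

161

Σ i(2i−1) = 2Σi² − Σi over i = 1..6.
Σi = 21 and Σi² = 91.
2·91 − 1·21 = 161.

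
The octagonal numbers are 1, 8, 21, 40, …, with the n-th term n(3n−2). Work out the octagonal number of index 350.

366800

The 350th octagonal number is n(3n−2) with n = 350.
350·(3·350 − 2) = 350·1048 = 366800.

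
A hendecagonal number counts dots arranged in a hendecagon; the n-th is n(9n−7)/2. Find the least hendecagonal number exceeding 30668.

Solve n(9n−7)/2 > 30668 for integer n.
The largest n with value ≤ 30668 is 82 (since 29971 ≤ 30668 < 30710), so the first above is n = 83, value 30710.

30710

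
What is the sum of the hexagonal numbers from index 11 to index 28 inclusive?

14307

Σ i(2i−1) = 2Σi² − Σi over i = 11..28.
Σi = 406 − 55 = 351 and Σi² = 7714 − 385 = 7329.
2·7329 − 1·351 = 14307.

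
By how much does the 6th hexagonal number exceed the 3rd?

51

6·(2·6 − 1) = 66 and 3·(2·3 − 1) = 15.
Difference: 66 − 15 = 51.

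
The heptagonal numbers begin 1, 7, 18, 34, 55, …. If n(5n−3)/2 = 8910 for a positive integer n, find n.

Set n(5n−3)/2 = 8910, giving 5n² − 3n − 17820 = 0.
So n = (3 + 597) / 10 = 600/10 = 60.
Check: 60·(5·60 − 3)/2 = 8910. ✓

60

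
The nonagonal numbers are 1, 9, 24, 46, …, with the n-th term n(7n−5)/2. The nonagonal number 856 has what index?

Set n(7n−5)/2 = 856, giving 7n² − 5n − 1712 = 0.
So n = (5 + 219) / 14 = 224/14 = 16.

16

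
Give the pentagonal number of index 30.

1335

30·(3·30 − 1)/2 = 30·89/2 = 1335.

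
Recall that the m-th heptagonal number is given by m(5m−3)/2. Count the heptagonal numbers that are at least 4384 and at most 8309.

The n-th heptagonal number is n(5n−3)/2.
Smallest index with value ≥ 4384: n = 43 (giving 4558).
Largest index with value ≤ 8309: n = 57 (giving 8037).
Indices 43 through 57: 15 terms.

15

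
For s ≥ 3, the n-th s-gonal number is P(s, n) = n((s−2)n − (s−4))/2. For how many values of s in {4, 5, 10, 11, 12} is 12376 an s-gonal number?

2

s = 4: P(4, 111) = 12321 and P(4, 112) = 12544; 12376 is not s-gonal.
s = 5: P(5, 91) = 12376. ✓
s = 10: P(10, 56) = 12376. ✓
s = 11: P(11, 52) = 11986 and P(11, 53) = 12455; 12376 is not s-gonal.
s = 12: P(12, 50) = 12300 and P(12, 51) = 12801; 12376 is not s-gonal.
Hits: s ∈ {5, 10} → 2.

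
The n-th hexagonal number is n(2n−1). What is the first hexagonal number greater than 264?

Solve n(2n−1) > 264 for integer n.
The largest n with value ≤ 264 is 11 (since 231 ≤ 264 < 276), so the first above is n = 12, value 276.

276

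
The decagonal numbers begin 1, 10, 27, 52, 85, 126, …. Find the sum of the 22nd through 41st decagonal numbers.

80150

Σ i(4i−3) = 4Σi² − 3Σi over i = 22..41.
Σi = 861 − 231 = 630 and Σi² = 23821 − 3311 = 20510.
4·20510 − 3·630 = 80150.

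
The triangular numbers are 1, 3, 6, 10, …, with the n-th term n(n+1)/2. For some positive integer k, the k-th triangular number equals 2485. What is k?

70

Set n(n+1)/2 = 2485, giving n² + n − 4970 = 0.
So n = (-1 + 141) / 2 = 140/2 = 70.
Check: 70·71/2 = 2485. ✓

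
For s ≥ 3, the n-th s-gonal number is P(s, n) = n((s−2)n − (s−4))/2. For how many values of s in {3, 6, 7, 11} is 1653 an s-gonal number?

s = 3: P(3, 57) = 1653. ✓
s = 6: P(6, 29) = 1653. ✓
s = 7: P(7, 26) = 1651 and P(7, 27) = 1782; 1653 is not s-gonal.
s = 11: P(11, 19) = 1558 and P(11, 20) = 1730; 1653 is not s-gonal.
Hits: s ∈ {3, 6} → 2.

2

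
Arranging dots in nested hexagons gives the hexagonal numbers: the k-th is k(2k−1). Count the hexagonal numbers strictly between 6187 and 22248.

50

The n-th hexagonal number is n(2n−1).
Smallest index with value > 6187: n = 56 (giving 6216).
Largest index with value < 22248: n = 105 (giving 21945).
Indices 56 through 105: 50 terms.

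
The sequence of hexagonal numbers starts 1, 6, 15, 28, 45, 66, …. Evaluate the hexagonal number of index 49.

4753

The 49th hexagonal number is n(2n−1) with n = 49.
49·(2·49 − 1) = 49·97 = 4753.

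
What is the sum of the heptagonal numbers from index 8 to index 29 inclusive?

20427

Σ i(5i−3)/2 = (5Σi² − 3Σi) / 2 over i = 8..29.
Σi = 435 − 28 = 407 and Σi² = 8555 − 140 = 8415.
(5·8415 − 3·407) / 2 = 40854/2 = 20427.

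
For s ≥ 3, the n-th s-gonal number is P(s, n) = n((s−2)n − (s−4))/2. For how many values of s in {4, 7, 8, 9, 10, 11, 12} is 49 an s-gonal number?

1

s = 4: P(4, 7) = 49. ✓
s = 7: P(7, 4) = 34 and P(7, 5) = 55; 49 is not s-gonal.
s = 8: P(8, 4) = 40 and P(8, 5) = 65; 49 is not s-gonal.
s = 9: P(9, 4) = 46 and P(9, 5) = 75; 49 is not s-gonal.
s = 10: P(10, 3) = 27 and P(10, 4) = 52; 49 is not s-gonal.
s = 11: P(11, 3) = 30 and P(11, 4) = 58; 49 is not s-gonal.
s = 12: P(12, 3) = 33 and P(12, 4) = 64; 49 is not s-gonal.
Hits: s ∈ {4} → 1.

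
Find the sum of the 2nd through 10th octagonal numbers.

Σ i(3i−2) = 3Σi² − 2Σi over i = 2..10.
Σi = 55 − 1 = 54 and Σi² = 385 − 1 = 384.
3·384 − 2·54 = 1044.

1044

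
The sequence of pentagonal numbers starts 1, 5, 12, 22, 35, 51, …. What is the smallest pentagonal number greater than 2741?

2752

Solve n(3n−1)/2 > 2741 for integer n.
The largest n with value ≤ 2741 is 42 (since 2625 ≤ 2741 < 2752), so the first above is n = 43, value 2752.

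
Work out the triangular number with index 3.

3·4/2 = 12/2 = 6.

6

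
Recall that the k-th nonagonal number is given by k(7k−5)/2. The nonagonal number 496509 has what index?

Set n(7n−5)/2 = 496509, giving 7n² − 5n − 993018 = 0.
The discriminant is 25 + 56·496509 = 27804529, and √27804529 = 5273.
So n = (5 + 5273) / 14 = 5278/14 = 377.

377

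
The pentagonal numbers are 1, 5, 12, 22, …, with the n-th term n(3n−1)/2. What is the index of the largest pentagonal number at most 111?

Solve n(3n−1)/2 ≤ 111 for integer n.
n = 8 gives 92 ≤ 111, while n = 9 gives 117 > 111; so the answer is index 8.

8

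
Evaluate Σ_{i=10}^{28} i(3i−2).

Σ i(3i−2) = 3Σi² − 2Σi over i = 10..28.
Σi = 406 − 45 = 361 and Σi² = 7714 − 285 = 7429.
3·7429 − 2·361 = 21565.

21565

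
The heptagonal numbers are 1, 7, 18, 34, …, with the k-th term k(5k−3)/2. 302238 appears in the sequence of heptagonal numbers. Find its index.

348

Set n(5n−3)/2 = 302238, giving 5n² − 3n − 604476 = 0.
The discriminant is 9 + 40·302238 = 12089529, and √12089529 = 3477.
So n = (3 + 3477) / 10 = 3480/10 = 348.
Check: 348·(5·348 − 3)/2 = 302238. ✓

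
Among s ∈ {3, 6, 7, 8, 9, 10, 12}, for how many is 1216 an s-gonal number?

s = 3: P(3, 48) = 1176 and P(3, 49) = 1225; 1216 is not s-gonal.
s = 6: P(6, 24) = 1128 and P(6, 25) = 1225; 1216 is not s-gonal.
s = 7: P(7, 22) = 1177 and P(7, 23) = 1288; 1216 is not s-gonal.
s = 8: P(8, 20) = 1160 and P(8, 21) = 1281; 1216 is not s-gonal.
s = 9: P(9, 19) = 1216. ✓
s = 10: P(10, 17) = 1105 and P(10, 18) = 1242; 1216 is not s-gonal.
s = 12: P(12, 16) = 1216. ✓
Hits: s ∈ {9, 12} → 2.

2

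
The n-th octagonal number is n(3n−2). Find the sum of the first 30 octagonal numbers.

Σ i(3i−2) = 3Σi² − 2Σi over i = 1..30.
Σi = 465 and Σi² = 9455.
3·9455 − 2·465 = 27435.

27435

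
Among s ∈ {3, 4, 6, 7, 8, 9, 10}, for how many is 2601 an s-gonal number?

s = 3: P(3, 71) = 2556 and P(3, 72) = 2628; 2601 is not s-gonal.
s = 4: P(4, 51) = 2601. ✓
s = 6: P(6, 36) = 2556 and P(6, 37) = 2701; 2601 is not s-gonal.
s = 7: P(7, 32) = 2512 and P(7, 33) = 2673; 2601 is not s-gonal.
s = 8: P(8, 29) = 2465 and P(8, 30) = 2640; 2601 is not s-gonal.
s = 9: P(9, 27) = 2484 and P(9, 28) = 2674; 2601 is not s-gonal.
s = 10: P(10, 25) = 2425 and P(10, 26) = 2626; 2601 is not s-gonal.
Hits: s ∈ {4} → 1.

1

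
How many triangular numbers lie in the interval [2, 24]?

The n-th triangular number is n(n+1)/2.
Smallest index with value ≥ 2: n = 2 (giving 3).
Largest index with value ≤ 24: n = 6 (giving 21).
Indices 2 through 6: 5 terms.

5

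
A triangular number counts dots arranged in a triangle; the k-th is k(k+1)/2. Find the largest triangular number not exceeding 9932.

Solve n(n+1)/2 ≤ 9932 for integer n.
n = 140 gives 9870 ≤ 9932, while n = 141 gives 10011 > 9932; so the answer is 9870.

9870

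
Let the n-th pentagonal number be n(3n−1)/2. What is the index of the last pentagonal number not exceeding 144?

9

Solve n(3n−1)/2 ≤ 144 for integer n.
n = 9 gives 117 ≤ 144, while n = 10 gives 145 > 144; so the answer is index 9.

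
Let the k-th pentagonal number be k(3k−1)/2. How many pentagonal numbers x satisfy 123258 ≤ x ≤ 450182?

262

The n-th pentagonal number is n(3n−1)/2.
Smallest index with value ≥ 123258: n = 287 (giving 123410).
Largest index with value ≤ 450182: n = 548 (giving 450182).
Indices 287 through 548: 262 terms.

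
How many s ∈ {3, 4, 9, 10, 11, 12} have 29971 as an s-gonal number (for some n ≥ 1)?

s = 3: P(3, 244) = 29890 and P(3, 245) = 30135; 29971 is not s-gonal.
s = 4: P(4, 173) = 29929 and P(4, 174) = 30276; 29971 is not s-gonal.
s = 9: P(9, 92) = 29394 and P(9, 93) = 30039; 29971 is not s-gonal.
s = 10: P(10, 86) = 29326 and P(10, 87) = 30015; 29971 is not s-gonal.
s = 11: P(11, 82) = 29971. ✓
s = 12: P(12, 77) = 29337 and P(12, 78) = 30108; 29971 is not s-gonal.
Hits: s ∈ {11} → 1.

1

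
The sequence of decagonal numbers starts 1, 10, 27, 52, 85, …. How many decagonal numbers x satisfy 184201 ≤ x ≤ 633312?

The n-th decagonal number is n(4n−3).
Smallest index with value ≥ 184201: n = 215 (giving 184255).
Largest index with value ≤ 633312: n = 398 (giving 632422).
Indices 215 through 398: 184 terms.

184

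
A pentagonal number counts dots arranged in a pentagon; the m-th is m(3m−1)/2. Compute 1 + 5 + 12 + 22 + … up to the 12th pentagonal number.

Σ i(3i−1)/2 = (3Σi² − Σi) / 2 over i = 1..12.
Σi = 78 and Σi² = 650.
(3·650 − 1·78) / 2 = 1872/2 = 936.

936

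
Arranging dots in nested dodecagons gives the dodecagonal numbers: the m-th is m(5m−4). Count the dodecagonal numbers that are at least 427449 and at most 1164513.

191

The n-th dodecagonal number is n(5n−4).
Smallest index with value ≥ 427449: n = 293 (giving 428073).
Largest index with value ≤ 1164513: n = 483 (giving 1164513).
Indices 293 through 483: 191 terms.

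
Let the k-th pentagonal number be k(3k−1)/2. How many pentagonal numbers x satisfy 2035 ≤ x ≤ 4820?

The n-th pentagonal number is n(3n−1)/2.
Smallest index with value ≥ 2035: n = 37 (giving 2035).
Largest index with value ≤ 4820: n = 56 (giving 4676).
Indices 37 through 56: 20 terms.

20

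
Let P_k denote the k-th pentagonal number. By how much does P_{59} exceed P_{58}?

175

Consecutive pentagonal numbers differ by 3n − 2: here 3·59 − 2 = 175.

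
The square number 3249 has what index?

We need n² = 3249, so n = √3249 = 57.

57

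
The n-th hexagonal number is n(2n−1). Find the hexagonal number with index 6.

The 6th hexagonal number is n(2n−1) with n = 6.
6·(2·6 − 1) = 6·11 = 66.

66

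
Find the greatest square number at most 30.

Solve n² ≤ 30 for integer n.
n = 5 gives 25 ≤ 30, while n = 6 gives 36 > 30; so the answer is 25.

25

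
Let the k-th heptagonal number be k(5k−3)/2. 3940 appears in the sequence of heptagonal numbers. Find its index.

Set n(5n−3)/2 = 3940, giving 5n² − 3n − 7880 = 0.
So n = (3 + 397) / 10 = 400/10 = 40.

40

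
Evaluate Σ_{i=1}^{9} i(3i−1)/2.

405

Σ i(3i−1)/2 = (3Σi² − Σi) / 2 over i = 1..9.
Σi = 45 and Σi² = 285.
(3·285 − 1·45) / 2 = 810/2 = 405.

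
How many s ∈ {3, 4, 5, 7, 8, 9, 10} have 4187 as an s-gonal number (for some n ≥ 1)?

1

s = 3: P(3, 91) = 4186 and P(3, 92) = 4278; 4187 is not s-gonal.
s = 4: P(4, 64) = 4096 and P(4, 65) = 4225; 4187 is not s-gonal.
s = 5: P(5, 53) = 4187. ✓
s = 7: P(7, 41) = 4141 and P(7, 42) = 4347; 4187 is not s-gonal.
s = 8: P(8, 37) = 4033 and P(8, 38) = 4256; 4187 is not s-gonal.
s = 9: P(9, 34) = 3961 and P(9, 35) = 4200; 4187 is not s-gonal.
s = 10: P(10, 32) = 4000 and P(10, 33) = 4257; 4187 is not s-gonal.
Hits: s ∈ {5} → 1.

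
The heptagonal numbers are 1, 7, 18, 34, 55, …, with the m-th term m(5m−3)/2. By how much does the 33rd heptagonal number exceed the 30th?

33·(5·33 − 3)/2 = 2673 and 30·(5·30 − 3)/2 = 2205.
Difference: 2673 − 2205 = 468.

468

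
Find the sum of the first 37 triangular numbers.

Σ i(i+1)/2 = (Σi² + Σi) / 2 over i = 1..37.
Σi = 703 and Σi² = 17575.
(1·17575 + 1·703) / 2 = 18278/2 = 9139.

9139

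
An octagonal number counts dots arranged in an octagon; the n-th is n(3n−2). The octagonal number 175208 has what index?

Set n(3n−2) = 175208, giving 3n² − 2n − 175208 = 0.
So n = (2 + 1450) / 6 = 1452/6 = 242.

242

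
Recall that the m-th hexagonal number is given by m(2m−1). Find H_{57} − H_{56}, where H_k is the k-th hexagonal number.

225

Consecutive hexagonal numbers differ by 4n − 3: here 4·57 − 3 = 225.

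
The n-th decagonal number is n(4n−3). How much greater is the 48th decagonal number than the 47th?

377

Consecutive decagonal numbers differ by 8n − 7: here 8·48 − 7 = 377.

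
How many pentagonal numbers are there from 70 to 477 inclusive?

12

The n-th pentagonal number is n(3n−1)/2.
Smallest index with value ≥ 70: n = 7 (giving 70).
Largest index with value ≤ 477: n = 18 (giving 477).
Indices 7 through 18: 12 terms.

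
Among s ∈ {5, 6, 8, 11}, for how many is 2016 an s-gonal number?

s = 5: P(5, 36) = 1926 and P(5, 37) = 2035; 2016 is not s-gonal.
s = 6: P(6, 32) = 2016. ✓
s = 8: P(8, 26) = 1976 and P(8, 27) = 2133; 2016 is not s-gonal.
s = 11: P(11, 21) = 1911 and P(11, 22) = 2101; 2016 is not s-gonal.
Hits: s ∈ {6} → 1.

1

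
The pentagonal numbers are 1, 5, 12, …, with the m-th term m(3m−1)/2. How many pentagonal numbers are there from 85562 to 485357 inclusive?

The n-th pentagonal number is n(3n−1)/2.
Smallest index with value ≥ 85562: n = 239 (giving 85562).
Largest index with value ≤ 485357: n = 569 (giving 485357).
Indices 239 through 569: 331 terms.

331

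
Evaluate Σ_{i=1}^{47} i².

Σ_{i=1}^{47} i² = 47·48·95/6 = 35720.

35720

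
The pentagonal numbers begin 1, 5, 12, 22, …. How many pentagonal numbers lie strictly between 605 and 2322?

19

The n-th pentagonal number is n(3n−1)/2.
Smallest index with value > 605: n = 21 (giving 651).
Largest index with value < 2322: n = 39 (giving 2262).
Indices 21 through 39: 19 terms.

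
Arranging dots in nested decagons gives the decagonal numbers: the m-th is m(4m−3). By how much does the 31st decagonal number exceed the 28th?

699

31·(4·31 − 3) = 3751 and 28·(4·28 − 3) = 3052.
Difference: 3751 − 3052 = 699.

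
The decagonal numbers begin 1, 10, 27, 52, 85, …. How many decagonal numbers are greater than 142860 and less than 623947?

The n-th decagonal number is n(4n−3).
Smallest index with value > 142860: n = 190 (giving 143830).
Largest index with value < 623947: n = 395 (giving 622915).
Indices 190 through 395: 206 terms.

206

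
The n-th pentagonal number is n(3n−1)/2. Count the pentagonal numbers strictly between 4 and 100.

7

The n-th pentagonal number is n(3n−1)/2.
Smallest index with value > 4: n = 2 (giving 5).
Largest index with value < 100: n = 8 (giving 92).
Indices 2 through 8: 7 terms.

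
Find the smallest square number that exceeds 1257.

Solve n² > 1257 for integer n.
The largest n with value ≤ 1257 is 35 (since 1225 ≤ 1257 < 1296), so the first above is n = 36, value 1296.

1296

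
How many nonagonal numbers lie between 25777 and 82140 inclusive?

67

The n-th nonagonal number is n(7n−5)/2.
Smallest index with value ≥ 25777: n = 87 (giving 26274).
Largest index with value ≤ 82140: n = 153 (giving 81549).
Indices 87 through 153: 67 terms.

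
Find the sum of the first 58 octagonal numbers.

Σ i(3i−2) = 3Σi² − 2Σi over i = 1..58.
Σi = 1711 and Σi² = 66729.
3·66729 − 2·1711 = 196765.

196765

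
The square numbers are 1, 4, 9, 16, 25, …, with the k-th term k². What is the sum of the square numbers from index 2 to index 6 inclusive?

Σ_{i=2}^{6} i² = 91 − 1 = 90.

90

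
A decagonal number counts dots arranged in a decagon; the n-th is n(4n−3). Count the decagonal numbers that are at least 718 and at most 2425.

12

The n-th decagonal number is n(4n−3).
Smallest index with value ≥ 718: n = 14 (giving 742).
Largest index with value ≤ 2425: n = 25 (giving 2425).
Indices 14 through 25: 12 terms.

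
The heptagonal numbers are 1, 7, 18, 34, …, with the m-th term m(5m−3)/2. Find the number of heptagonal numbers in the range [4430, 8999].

18

The n-th heptagonal number is n(5n−3)/2.
Smallest index with value ≥ 4430: n = 43 (giving 4558).
Largest index with value ≤ 8999: n = 60 (giving 8910).
Indices 43 through 60: 18 terms.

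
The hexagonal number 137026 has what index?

262

Set n(2n−1) = 137026, giving 2n² − n − 137026 = 0.
The discriminant is 1 + 8·137026 = 1096209, and √1096209 = 1047.
So n = (1 + 1047) / 4 = 1048/4 = 262.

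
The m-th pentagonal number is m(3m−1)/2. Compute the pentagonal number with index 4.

4·(3·4 − 1)/2 = 4·11/2 = 22.

22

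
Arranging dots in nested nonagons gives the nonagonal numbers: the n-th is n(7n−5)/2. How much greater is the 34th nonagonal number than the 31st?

675

34·(7·34 − 5)/2 = 3961 and 31·(7·31 − 5)/2 = 3286.
Difference: 3961 − 3286 = 675.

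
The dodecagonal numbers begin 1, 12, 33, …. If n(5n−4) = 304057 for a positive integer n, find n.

247

Set n(5n−4) = 304057, giving 5n² − 4n − 304057 = 0.
The discriminant is 16 + 20·304057 = 6081156, and √6081156 = 2466.
So n = (4 + 2466) / 10 = 2470/10 = 247.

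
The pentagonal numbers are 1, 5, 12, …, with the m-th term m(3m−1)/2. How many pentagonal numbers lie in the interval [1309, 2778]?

The n-th pentagonal number is n(3n−1)/2.
Smallest index with value ≥ 1309: n = 30 (giving 1335).
Largest index with value ≤ 2778: n = 43 (giving 2752).
Indices 30 through 43: 14 terms.

14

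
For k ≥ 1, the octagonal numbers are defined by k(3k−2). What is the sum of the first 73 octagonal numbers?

Σ i(3i−2) = 3Σi² − 2Σi over i = 1..73.
Σi = 2701 and Σi² = 132349.
3·132349 − 2·2701 = 391645.

391645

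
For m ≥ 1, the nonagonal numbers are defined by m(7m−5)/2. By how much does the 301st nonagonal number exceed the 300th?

Consecutive nonagonal numbers differ by 7n − 6: here 7·301 − 6 = 2101.

2101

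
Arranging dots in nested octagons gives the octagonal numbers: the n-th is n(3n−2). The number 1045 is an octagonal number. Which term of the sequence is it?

19

Set n(3n−2) = 1045, giving 3n² − 2n − 1045 = 0.
The discriminant is 4 + 12·1045 = 12544, and √12544 = 112.
So n = (2 + 112) / 6 = 114/6 = 19.
Check: 19·(3·19 − 2) = 1045. ✓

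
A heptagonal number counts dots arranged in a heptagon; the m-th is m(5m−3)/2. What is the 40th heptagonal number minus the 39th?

196

Consecutive heptagonal numbers differ by 5n − 4: here 5·40 − 4 = 196.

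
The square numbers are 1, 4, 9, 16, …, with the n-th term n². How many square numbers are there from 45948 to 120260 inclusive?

The n-th square number is n².
Smallest index with value ≥ 45948: n = 215 (giving 46225).
Largest index with value ≤ 120260: n = 346 (giving 119716).
Indices 215 through 346: 132 terms.

132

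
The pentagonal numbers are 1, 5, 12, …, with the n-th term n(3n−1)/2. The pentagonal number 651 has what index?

21

Set n(3n−1)/2 = 651, giving 3n² − n − 1302 = 0.
The discriminant is 1 + 24·651 = 15625, and √15625 = 125.
So n = (1 + 125) / 6 = 126/6 = 21.
Check: 21·(3·21 − 1)/2 = 651. ✓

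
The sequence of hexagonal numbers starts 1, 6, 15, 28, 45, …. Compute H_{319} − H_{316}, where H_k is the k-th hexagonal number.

319·(2·319 − 1) = 203203 and 316·(2·316 − 1) = 199396.
Difference: 203203 − 199396 = 3807.

3807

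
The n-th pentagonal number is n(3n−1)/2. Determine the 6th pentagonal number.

The 6th pentagonal number is n(3n−1)/2 with n = 6.
6·(3·6 − 1)/2 = 6·17/2 = 51.

51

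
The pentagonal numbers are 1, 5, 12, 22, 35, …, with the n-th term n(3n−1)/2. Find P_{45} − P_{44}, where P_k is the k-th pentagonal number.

Consecutive pentagonal numbers differ by 3n − 2: here 3·45 − 2 = 133.

133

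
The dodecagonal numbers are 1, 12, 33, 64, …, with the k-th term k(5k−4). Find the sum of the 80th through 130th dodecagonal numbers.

2845205

Σ i(5i−4) = 5Σi² − 4Σi over i = 80..130.
Σi = 8515 − 3160 = 5355 and Σi² = 740805 − 167480 = 573325.
5·573325 − 4·5355 = 2845205.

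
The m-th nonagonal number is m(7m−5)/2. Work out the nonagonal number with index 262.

239599

The 262nd nonagonal number is n(7n−5)/2 with n = 262.
262·(7·262 − 5)/2 = 262·1829/2 = 239599.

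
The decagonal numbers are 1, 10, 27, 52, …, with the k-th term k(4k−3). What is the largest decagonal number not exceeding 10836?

10660

Solve n(4n−3) ≤ 10836 for integer n.
n = 52 gives 10660 ≤ 10836, while n = 53 gives 11077 > 10836; so the answer is 10660.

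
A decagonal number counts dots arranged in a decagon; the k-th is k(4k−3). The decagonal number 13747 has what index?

Set n(4n−3) = 13747, giving 4n² − 3n − 13747 = 0.
The discriminant is 9 + 16·13747 = 219961, and √219961 = 469.
So n = (3 + 469) / 8 = 472/8 = 59.
Check: 59·(4·59 − 3) = 13747. ✓

59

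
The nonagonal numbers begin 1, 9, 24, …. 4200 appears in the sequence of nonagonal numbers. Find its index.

Set n(7n−5)/2 = 4200, giving 7n² − 5n − 8400 = 0.
So n = (5 + 485) / 14 = 490/14 = 35.

35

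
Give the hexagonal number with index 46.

46·(2·46 − 1) = 46·91 = 4186.

4186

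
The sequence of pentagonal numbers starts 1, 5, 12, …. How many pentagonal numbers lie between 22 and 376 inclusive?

13

The n-th pentagonal number is n(3n−1)/2.
Smallest index with value ≥ 22: n = 4 (giving 22).
Largest index with value ≤ 376: n = 16 (giving 376).
Indices 4 through 16: 13 terms.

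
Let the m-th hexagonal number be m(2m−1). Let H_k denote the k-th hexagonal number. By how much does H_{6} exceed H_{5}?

Consecutive hexagonal numbers differ by 4n − 3: here 4·6 − 3 = 21.

21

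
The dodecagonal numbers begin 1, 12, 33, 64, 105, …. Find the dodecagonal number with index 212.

223872

The 212th dodecagonal number is n(5n−4) with n = 212.
212·(5·212 − 4) = 212·1056 = 223872.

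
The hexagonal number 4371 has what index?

47

Set n(2n−1) = 4371, giving 2n² − n − 4371 = 0.
The discriminant is 1 + 8·4371 = 34969, and √34969 = 187.
So n = (1 + 187) / 4 = 188/4 = 47.
Check: 47·(2·47 − 1) = 4371. ✓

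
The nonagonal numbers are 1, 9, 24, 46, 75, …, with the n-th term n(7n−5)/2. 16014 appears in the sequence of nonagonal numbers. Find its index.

68

Set n(7n−5)/2 = 16014, giving 7n² − 5n − 32028 = 0.
So n = (5 + 947) / 14 = 952/14 = 68.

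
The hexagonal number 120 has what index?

Set n(2n−1) = 120, giving 2n² − n − 120 = 0.
The discriminant is 1 + 8·120 = 961, and √961 = 31.
So n = (1 + 31) / 4 = 32/4 = 8.

8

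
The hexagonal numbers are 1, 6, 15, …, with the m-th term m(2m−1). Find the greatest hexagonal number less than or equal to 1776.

Solve n(2n−1) ≤ 1776 for integer n.
n = 30 gives 1770 ≤ 1776, while n = 31 gives 1891 > 1776; so the answer is 1770.

1770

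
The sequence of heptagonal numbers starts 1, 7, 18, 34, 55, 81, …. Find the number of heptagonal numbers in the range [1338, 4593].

The n-th heptagonal number is n(5n−3)/2.
Smallest index with value ≥ 1338: n = 24 (giving 1404).
Largest index with value ≤ 4593: n = 43 (giving 4558).
Indices 24 through 43: 20 terms.

20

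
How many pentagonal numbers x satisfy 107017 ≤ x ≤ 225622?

The n-th pentagonal number is n(3n−1)/2.
Smallest index with value ≥ 107017: n = 268 (giving 107602).
Largest index with value ≤ 225622: n = 388 (giving 225622).
Indices 268 through 388: 121 terms.

121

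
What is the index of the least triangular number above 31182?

Solve n(n+1)/2 > 31182 for integer n.
The largest n with value ≤ 31182 is 249 (since 31125 ≤ 31182 < 31375), so the first above is n = 250, value 31375.

250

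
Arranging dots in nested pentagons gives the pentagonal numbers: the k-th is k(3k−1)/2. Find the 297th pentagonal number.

The 297th pentagonal number is n(3n−1)/2 with n = 297.
297·(3·297 − 1)/2 = 297·890/2 = 297·445 = 132165.

132165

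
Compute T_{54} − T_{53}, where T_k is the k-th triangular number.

Consecutive triangular numbers differ by n: T_{54} − T_{53} = 54.

54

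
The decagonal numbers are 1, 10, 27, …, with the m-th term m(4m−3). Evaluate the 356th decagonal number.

The 356th decagonal number is n(4n−3) with n = 356.
356·(4·356 − 3) = 356·1421 = 505876.

505876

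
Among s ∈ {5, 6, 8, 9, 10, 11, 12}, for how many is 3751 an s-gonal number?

s = 5: P(5, 50) = 3725 and P(5, 51) = 3876; 3751 is not s-gonal.
s = 6: P(6, 43) = 3655 and P(6, 44) = 3828; 3751 is not s-gonal.
s = 8: P(8, 35) = 3605 and P(8, 36) = 3816; 3751 is not s-gonal.
s = 9: P(9, 33) = 3729 and P(9, 34) = 3961; 3751 is not s-gonal.
s = 10: P(10, 31) = 3751. ✓
s = 11: P(11, 29) = 3683 and P(11, 30) = 3945; 3751 is not s-gonal.
s = 12: P(12, 27) = 3537 and P(12, 28) = 3808; 3751 is not s-gonal.
Hits: s ∈ {10} → 1.

1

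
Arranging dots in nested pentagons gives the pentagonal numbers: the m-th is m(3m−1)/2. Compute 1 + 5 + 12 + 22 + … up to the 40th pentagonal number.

Σ i(3i−1)/2 = (3Σi² − Σi) / 2 over i = 1..40.
Σi = 820 and Σi² = 22140.
(3·22140 − 1·820) / 2 = 65600/2 = 32800.

32800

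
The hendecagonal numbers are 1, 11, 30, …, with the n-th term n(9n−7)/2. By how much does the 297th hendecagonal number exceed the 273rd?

297·(9·297 − 7)/2 = 395901 and 273·(9·273 − 7)/2 = 334425.
Difference: 395901 − 334425 = 61476.

61476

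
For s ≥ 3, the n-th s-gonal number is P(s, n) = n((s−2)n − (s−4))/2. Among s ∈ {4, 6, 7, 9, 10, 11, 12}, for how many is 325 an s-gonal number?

2

s = 4: P(4, 18) = 324 and P(4, 19) = 361; 325 is not s-gonal.
s = 6: P(6, 13) = 325. ✓
s = 7: P(7, 11) = 286 and P(7, 12) = 342; 325 is not s-gonal.
s = 9: P(9, 10) = 325. ✓
s = 10: P(10, 9) = 297 and P(10, 10) = 370; 325 is not s-gonal.
s = 11: P(11, 8) = 260 and P(11, 9) = 333; 325 is not s-gonal.
s = 12: P(12, 8) = 288 and P(12, 9) = 369; 325 is not s-gonal.
Hits: s ∈ {6, 9} → 2.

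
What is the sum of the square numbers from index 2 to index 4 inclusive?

29

Σ_{i=2}^{4} i² = 30 − 1 = 29.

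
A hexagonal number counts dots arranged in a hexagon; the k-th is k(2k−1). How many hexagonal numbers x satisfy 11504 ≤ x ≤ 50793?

83

The n-th hexagonal number is n(2n−1).
Smallest index with value ≥ 11504: n = 77 (giving 11781).
Largest index with value ≤ 50793: n = 159 (giving 50403).
Indices 77 through 159: 83 terms.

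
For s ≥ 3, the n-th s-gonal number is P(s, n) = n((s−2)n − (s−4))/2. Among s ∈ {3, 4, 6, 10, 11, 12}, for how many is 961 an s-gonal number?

1

s = 3: P(3, 43) = 946 and P(3, 44) = 990; 961 is not s-gonal.
s = 4: P(4, 31) = 961. ✓
s = 6: P(6, 22) = 946 and P(6, 23) = 1035; 961 is not s-gonal.
s = 10: P(10, 15) = 855 and P(10, 16) = 976; 961 is not s-gonal.
s = 11: P(11, 15) = 960 and P(11, 16) = 1096; 961 is not s-gonal.
s = 12: P(12, 14) = 924 and P(12, 15) = 1065; 961 is not s-gonal.
Hits: s ∈ {4} → 1.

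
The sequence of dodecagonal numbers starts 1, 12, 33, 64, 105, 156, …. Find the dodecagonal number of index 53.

13833

The 53rd dodecagonal number is n(5n−4) with n = 53.
53·(5·53 − 4) = 53·261 = 13833.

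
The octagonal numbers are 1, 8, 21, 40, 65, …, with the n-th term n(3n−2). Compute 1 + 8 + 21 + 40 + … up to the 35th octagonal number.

Σ i(3i−2) = 3Σi² − 2Σi over i = 1..35.
Σi = 630 and Σi² = 14910.
3·14910 − 2·630 = 43470.

43470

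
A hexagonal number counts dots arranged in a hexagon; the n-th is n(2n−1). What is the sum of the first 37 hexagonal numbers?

Σ i(2i−1) = 2Σi² − Σi over i = 1..37.
Σi = 703 and Σi² = 17575.
2·17575 − 1·703 = 34447.

34447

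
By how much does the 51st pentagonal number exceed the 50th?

Consecutive pentagonal numbers differ by 3n − 2: here 3·51 − 2 = 151.

151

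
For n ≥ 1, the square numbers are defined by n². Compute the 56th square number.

The 56th square number is n² with n = 56.
56² = 3136.

3136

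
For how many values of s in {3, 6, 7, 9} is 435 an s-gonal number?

2

s = 3: P(3, 29) = 435. ✓
s = 6: P(6, 15) = 435. ✓
s = 7: P(7, 13) = 403 and P(7, 14) = 469; 435 is not s-gonal.
s = 9: P(9, 11) = 396 and P(9, 12) = 474; 435 is not s-gonal.
Hits: s ∈ {3, 6} → 2.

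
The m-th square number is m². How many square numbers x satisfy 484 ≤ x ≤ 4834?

The n-th square number is n².
Smallest index with value ≥ 484: n = 22 (giving 484).
Largest index with value ≤ 4834: n = 69 (giving 4761).
Indices 22 through 69: 48 terms.

48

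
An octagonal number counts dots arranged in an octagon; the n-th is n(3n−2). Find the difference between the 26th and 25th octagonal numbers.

151

Consecutive octagonal numbers differ by 6n − 5: here 6·26 − 5 = 151.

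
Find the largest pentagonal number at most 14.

Solve n(3n−1)/2 ≤ 14 for integer n.
n = 3 gives 12 ≤ 14, while n = 4 gives 22 > 14; so the answer is 12.

12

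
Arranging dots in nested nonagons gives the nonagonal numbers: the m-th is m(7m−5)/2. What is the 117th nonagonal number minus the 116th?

813

Consecutive nonagonal numbers differ by 7n − 6: here 7·117 − 6 = 813.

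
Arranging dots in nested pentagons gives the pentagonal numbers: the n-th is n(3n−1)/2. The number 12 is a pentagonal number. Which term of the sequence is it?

3

Set n(3n−1)/2 = 12, giving 3n² − n − 24 = 0.
So n = (1 + 17) / 6 = 18/6 = 3.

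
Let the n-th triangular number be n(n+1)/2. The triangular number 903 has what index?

42

Set n(n+1)/2 = 903, giving n² + n − 1806 = 0.
The discriminant is 1 + 8·903 = 7225, and √7225 = 85.
So n = (-1 + 85) / 2 = 84/2 = 42.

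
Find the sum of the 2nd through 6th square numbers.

Σ_{i=2}^{6} i² = 91 − 1 = 90.

90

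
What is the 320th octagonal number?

306560

The 320th octagonal number is n(3n−2) with n = 320.
320·(3·320 − 2) = 320·958 = 306560.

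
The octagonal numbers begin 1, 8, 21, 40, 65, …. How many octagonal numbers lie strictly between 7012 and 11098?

13

The n-th octagonal number is n(3n−2).
Smallest index with value > 7012: n = 49 (giving 7105).
Largest index with value < 11098: n = 61 (giving 11041).
Indices 49 through 61: 13 terms.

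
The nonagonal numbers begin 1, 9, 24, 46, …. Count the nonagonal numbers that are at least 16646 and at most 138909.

The n-th nonagonal number is n(7n−5)/2.
Smallest index with value ≥ 16646: n = 70 (giving 16975).
Largest index with value ≤ 138909: n = 199 (giving 138106).
Indices 70 through 199: 130 terms.

130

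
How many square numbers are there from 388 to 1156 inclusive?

15

The n-th square number is n².
Smallest index with value ≥ 388: n = 20 (giving 400).
Largest index with value ≤ 1156: n = 34 (giving 1156).
Indices 20 through 34: 15 terms.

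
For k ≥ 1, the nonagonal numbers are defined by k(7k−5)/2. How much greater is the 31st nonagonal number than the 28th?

31·(7·31 − 5)/2 = 3286 and 28·(7·28 − 5)/2 = 2674.
Difference: 3286 − 2674 = 612.

612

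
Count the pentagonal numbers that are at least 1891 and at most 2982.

The n-th pentagonal number is n(3n−1)/2.
Smallest index with value ≥ 1891: n = 36 (giving 1926).
Largest index with value ≤ 2982: n = 44 (giving 2882).
Indices 36 through 44: 9 terms.

9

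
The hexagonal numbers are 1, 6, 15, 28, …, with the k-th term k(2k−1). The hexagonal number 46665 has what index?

Set n(2n−1) = 46665, giving 2n² − n − 46665 = 0.
The discriminant is 1 + 8·46665 = 373321, and √373321 = 611.
So n = (1 + 611) / 4 = 612/4 = 153.

153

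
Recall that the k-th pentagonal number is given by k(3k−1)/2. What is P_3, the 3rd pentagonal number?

12

The 3rd pentagonal number is n(3n−1)/2 with n = 3.
3·(3·3 − 1)/2 = 3·8/2 = 3·4 = 12.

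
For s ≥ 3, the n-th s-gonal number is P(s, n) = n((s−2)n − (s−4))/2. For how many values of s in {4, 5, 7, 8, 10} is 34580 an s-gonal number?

1

s = 4: P(4, 185) = 34225 and P(4, 186) = 34596; 34580 is not s-gonal.
s = 5: P(5, 152) = 34580. ✓
s = 7: P(7, 117) = 34047 and P(7, 118) = 34633; 34580 is not s-gonal.
s = 8: P(8, 107) = 34133 and P(8, 108) = 34776; 34580 is not s-gonal.
s = 10: P(10, 93) = 34317 and P(10, 94) = 35062; 34580 is not s-gonal.
Hits: s ∈ {5} → 1.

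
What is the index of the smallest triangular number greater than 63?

11

Solve n(n+1)/2 > 63 for integer n.
The largest n with value ≤ 63 is 10 (since 55 ≤ 63 < 66), so the first above is n = 11, value 66.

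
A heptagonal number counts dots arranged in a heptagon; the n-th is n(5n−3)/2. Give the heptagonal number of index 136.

46036

The 136th heptagonal number is n(5n−3)/2 with n = 136.
136·(5·136 − 3)/2 = 136·677/2 = 46036.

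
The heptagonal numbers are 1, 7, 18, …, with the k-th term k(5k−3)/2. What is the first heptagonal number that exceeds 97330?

97713

Solve n(5n−3)/2 > 97330 for integer n.
The largest n with value ≤ 97330 is 197 (since 96727 ≤ 97330 < 97713), so the first above is n = 198, value 97713.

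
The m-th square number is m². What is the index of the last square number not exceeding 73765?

271

Solve n² ≤ 73765 for integer n.
n = 271 gives 73441 ≤ 73765, while n = 272 gives 73984 > 73765; so the answer is index 271.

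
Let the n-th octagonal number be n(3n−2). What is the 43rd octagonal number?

5461

The 43rd octagonal number is n(3n−2) with n = 43.
43·(3·43 − 2) = 43·127 = 5461.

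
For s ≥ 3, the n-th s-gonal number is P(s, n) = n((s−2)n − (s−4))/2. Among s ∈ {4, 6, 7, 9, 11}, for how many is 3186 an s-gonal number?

s = 4: P(4, 56) = 3136 and P(4, 57) = 3249; 3186 is not s-gonal.
s = 6: P(6, 40) = 3160 and P(6, 41) = 3321; 3186 is not s-gonal.
s = 7: P(7, 36) = 3186. ✓
s = 9: P(9, 30) = 3075 and P(9, 31) = 3286; 3186 is not s-gonal.
s = 11: P(11, 27) = 3186. ✓
Hits: s ∈ {7, 11} → 2.

2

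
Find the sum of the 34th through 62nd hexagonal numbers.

136300

Σ i(2i−1) = 2Σi² − Σi over i = 34..62.
Σi = 1953 − 561 = 1392 and Σi² = 81375 − 12529 = 68846.
2·68846 − 1·1392 = 136300.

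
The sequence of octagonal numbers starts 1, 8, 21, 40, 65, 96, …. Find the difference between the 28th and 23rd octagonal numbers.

28·(3·28 − 2) = 2296 and 23·(3·23 − 2) = 1541.
Difference: 2296 − 1541 = 755.

755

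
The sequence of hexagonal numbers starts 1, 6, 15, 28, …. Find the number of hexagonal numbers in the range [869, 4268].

The n-th hexagonal number is n(2n−1).
Smallest index with value ≥ 869: n = 22 (giving 946).
Largest index with value ≤ 4268: n = 46 (giving 4186).
Indices 22 through 46: 25 terms.

25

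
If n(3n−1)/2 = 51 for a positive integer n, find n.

Set n(3n−1)/2 = 51, giving 3n² − n − 102 = 0.
The discriminant is 1 + 24·51 = 1225, and √1225 = 35.
So n = (1 + 35) / 6 = 36/6 = 6.

6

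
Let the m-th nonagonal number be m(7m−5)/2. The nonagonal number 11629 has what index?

Set n(7n−5)/2 = 11629, giving 7n² − 5n − 23258 = 0.
The discriminant is 25 + 56·11629 = 651249, and √651249 = 807.
So n = (5 + 807) / 14 = 812/14 = 58.

58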